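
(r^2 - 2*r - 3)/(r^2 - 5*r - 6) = (r - 3)/(r - 6)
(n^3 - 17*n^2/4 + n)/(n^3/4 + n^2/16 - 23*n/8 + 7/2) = 4*n*(4*n^2 - 17*n + 4)/(4*n^3 + n^2 - 46*n + 56)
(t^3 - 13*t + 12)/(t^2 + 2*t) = (t^3 - 13*t + 12)/(t*(t + 2))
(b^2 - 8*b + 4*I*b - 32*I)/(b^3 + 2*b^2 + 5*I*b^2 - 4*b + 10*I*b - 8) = (b - 8)/(b^2 + b*(2 + I) + 2*I)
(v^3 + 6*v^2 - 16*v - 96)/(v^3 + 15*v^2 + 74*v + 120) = (v - 4)/(v + 5)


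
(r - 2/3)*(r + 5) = r^2 + 13*r/3 - 10/3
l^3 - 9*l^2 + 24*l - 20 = (l - 5)*(l - 2)^2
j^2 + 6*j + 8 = (j + 2)*(j + 4)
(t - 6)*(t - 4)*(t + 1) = t^3 - 9*t^2 + 14*t + 24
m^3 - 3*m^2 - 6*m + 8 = (m - 4)*(m - 1)*(m + 2)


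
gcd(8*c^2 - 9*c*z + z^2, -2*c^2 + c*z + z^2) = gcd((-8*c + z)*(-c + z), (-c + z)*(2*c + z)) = -c + z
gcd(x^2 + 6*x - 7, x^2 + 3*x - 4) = x - 1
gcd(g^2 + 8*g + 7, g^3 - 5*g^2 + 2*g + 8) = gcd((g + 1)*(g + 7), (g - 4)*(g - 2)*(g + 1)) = g + 1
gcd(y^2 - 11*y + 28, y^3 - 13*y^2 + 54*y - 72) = y - 4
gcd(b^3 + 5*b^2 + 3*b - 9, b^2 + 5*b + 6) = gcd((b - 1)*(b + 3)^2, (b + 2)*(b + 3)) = b + 3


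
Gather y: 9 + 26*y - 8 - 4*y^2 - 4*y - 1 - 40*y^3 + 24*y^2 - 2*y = -40*y^3 + 20*y^2 + 20*y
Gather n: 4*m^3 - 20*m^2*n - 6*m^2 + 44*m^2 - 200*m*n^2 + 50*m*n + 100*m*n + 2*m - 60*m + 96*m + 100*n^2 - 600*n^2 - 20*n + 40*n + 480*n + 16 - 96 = 4*m^3 + 38*m^2 + 38*m + n^2*(-200*m - 500) + n*(-20*m^2 + 150*m + 500) - 80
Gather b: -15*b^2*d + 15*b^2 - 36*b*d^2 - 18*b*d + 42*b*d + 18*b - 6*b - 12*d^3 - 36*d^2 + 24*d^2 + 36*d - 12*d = b^2*(15 - 15*d) + b*(-36*d^2 + 24*d + 12) - 12*d^3 - 12*d^2 + 24*d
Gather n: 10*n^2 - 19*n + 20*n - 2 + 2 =10*n^2 + n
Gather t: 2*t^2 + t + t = 2*t^2 + 2*t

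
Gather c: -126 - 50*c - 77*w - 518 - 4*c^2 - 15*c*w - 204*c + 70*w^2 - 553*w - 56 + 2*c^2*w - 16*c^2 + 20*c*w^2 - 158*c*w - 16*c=c^2*(2*w - 20) + c*(20*w^2 - 173*w - 270) + 70*w^2 - 630*w - 700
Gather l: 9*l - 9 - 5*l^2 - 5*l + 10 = -5*l^2 + 4*l + 1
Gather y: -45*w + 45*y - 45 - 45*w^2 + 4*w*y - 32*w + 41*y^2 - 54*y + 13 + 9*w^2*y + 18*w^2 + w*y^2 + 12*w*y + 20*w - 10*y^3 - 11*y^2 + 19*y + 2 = -27*w^2 - 57*w - 10*y^3 + y^2*(w + 30) + y*(9*w^2 + 16*w + 10) - 30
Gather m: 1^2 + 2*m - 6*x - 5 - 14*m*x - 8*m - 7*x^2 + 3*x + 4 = m*(-14*x - 6) - 7*x^2 - 3*x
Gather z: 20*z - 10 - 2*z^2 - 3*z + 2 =-2*z^2 + 17*z - 8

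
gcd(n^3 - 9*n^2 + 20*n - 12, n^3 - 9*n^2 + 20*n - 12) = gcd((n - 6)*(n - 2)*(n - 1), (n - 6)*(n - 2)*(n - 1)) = n^3 - 9*n^2 + 20*n - 12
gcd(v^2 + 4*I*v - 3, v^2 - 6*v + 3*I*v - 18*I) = v + 3*I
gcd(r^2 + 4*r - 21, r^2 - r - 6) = r - 3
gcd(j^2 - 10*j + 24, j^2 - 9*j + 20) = j - 4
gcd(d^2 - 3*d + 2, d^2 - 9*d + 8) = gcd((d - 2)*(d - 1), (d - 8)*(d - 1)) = d - 1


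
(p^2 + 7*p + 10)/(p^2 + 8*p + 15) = (p + 2)/(p + 3)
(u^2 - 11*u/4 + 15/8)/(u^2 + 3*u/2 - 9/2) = (u - 5/4)/(u + 3)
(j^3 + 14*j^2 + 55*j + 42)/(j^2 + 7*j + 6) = j + 7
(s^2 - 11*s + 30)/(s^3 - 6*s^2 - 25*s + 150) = 1/(s + 5)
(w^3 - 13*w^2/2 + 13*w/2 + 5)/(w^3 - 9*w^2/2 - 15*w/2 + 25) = (2*w + 1)/(2*w + 5)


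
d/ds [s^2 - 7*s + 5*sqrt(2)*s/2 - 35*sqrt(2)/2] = 2*s - 7 + 5*sqrt(2)/2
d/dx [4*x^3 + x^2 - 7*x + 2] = 12*x^2 + 2*x - 7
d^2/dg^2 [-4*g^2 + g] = -8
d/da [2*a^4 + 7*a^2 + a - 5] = 8*a^3 + 14*a + 1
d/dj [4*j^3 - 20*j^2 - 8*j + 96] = 12*j^2 - 40*j - 8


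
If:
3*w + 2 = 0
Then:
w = -2/3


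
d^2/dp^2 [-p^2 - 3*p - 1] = -2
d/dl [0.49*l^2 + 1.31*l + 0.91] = 0.98*l + 1.31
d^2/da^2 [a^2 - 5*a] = 2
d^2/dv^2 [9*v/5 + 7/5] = 0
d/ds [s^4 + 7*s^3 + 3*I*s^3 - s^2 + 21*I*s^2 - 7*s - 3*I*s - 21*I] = 4*s^3 + s^2*(21 + 9*I) + s*(-2 + 42*I) - 7 - 3*I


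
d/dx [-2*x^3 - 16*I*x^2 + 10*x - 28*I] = -6*x^2 - 32*I*x + 10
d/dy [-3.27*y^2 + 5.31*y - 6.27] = 5.31 - 6.54*y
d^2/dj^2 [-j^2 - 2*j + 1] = -2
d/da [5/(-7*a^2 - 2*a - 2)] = 10*(7*a + 1)/(7*a^2 + 2*a + 2)^2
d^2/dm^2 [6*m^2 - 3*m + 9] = 12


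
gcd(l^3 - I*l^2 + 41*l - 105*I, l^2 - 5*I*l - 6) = l - 3*I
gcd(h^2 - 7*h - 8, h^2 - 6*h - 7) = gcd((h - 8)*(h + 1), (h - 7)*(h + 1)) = h + 1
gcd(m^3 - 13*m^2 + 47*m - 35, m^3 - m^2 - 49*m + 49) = m^2 - 8*m + 7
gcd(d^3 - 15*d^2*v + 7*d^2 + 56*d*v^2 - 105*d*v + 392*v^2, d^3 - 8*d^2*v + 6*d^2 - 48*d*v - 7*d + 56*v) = -d^2 + 8*d*v - 7*d + 56*v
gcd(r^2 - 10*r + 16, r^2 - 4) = r - 2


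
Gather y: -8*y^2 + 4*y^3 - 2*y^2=4*y^3 - 10*y^2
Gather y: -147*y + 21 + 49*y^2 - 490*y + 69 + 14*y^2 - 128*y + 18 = 63*y^2 - 765*y + 108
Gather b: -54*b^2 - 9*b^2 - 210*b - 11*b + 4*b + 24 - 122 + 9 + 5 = -63*b^2 - 217*b - 84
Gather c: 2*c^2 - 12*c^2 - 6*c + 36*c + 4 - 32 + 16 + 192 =-10*c^2 + 30*c + 180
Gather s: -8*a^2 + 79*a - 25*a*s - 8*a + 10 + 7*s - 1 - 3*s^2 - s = -8*a^2 + 71*a - 3*s^2 + s*(6 - 25*a) + 9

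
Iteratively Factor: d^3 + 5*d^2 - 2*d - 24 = (d + 3)*(d^2 + 2*d - 8) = (d - 2)*(d + 3)*(d + 4)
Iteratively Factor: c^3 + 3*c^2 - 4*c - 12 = (c - 2)*(c^2 + 5*c + 6) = (c - 2)*(c + 3)*(c + 2)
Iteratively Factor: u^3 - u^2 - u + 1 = (u + 1)*(u^2 - 2*u + 1) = (u - 1)*(u + 1)*(u - 1)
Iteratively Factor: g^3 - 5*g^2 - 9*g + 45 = (g + 3)*(g^2 - 8*g + 15) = (g - 5)*(g + 3)*(g - 3)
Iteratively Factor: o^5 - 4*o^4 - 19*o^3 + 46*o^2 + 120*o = (o)*(o^4 - 4*o^3 - 19*o^2 + 46*o + 120) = o*(o - 5)*(o^3 + o^2 - 14*o - 24) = o*(o - 5)*(o - 4)*(o^2 + 5*o + 6) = o*(o - 5)*(o - 4)*(o + 3)*(o + 2)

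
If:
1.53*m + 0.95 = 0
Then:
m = -0.62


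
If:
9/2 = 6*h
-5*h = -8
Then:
No Solution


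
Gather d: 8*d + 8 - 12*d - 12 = -4*d - 4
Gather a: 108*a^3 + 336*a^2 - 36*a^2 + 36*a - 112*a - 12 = 108*a^3 + 300*a^2 - 76*a - 12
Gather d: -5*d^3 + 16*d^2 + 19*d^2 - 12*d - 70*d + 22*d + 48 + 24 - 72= -5*d^3 + 35*d^2 - 60*d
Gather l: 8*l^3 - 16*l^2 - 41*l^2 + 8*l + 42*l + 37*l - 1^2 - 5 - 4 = 8*l^3 - 57*l^2 + 87*l - 10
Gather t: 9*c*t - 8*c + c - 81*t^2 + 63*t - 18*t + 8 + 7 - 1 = -7*c - 81*t^2 + t*(9*c + 45) + 14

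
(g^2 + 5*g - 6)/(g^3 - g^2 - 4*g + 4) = (g + 6)/(g^2 - 4)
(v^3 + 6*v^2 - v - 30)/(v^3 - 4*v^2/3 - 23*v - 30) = 3*(v^2 + 3*v - 10)/(3*v^2 - 13*v - 30)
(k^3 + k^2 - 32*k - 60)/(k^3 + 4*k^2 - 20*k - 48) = (k^2 - k - 30)/(k^2 + 2*k - 24)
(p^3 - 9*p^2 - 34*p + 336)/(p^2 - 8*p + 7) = (p^2 - 2*p - 48)/(p - 1)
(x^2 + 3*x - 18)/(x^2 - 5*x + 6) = (x + 6)/(x - 2)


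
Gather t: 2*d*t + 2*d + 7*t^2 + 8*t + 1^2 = 2*d + 7*t^2 + t*(2*d + 8) + 1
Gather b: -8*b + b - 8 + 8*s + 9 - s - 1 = -7*b + 7*s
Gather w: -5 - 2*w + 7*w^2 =7*w^2 - 2*w - 5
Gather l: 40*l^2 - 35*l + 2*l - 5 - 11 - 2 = 40*l^2 - 33*l - 18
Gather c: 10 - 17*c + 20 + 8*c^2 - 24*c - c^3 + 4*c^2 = -c^3 + 12*c^2 - 41*c + 30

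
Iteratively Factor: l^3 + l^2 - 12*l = (l + 4)*(l^2 - 3*l) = l*(l + 4)*(l - 3)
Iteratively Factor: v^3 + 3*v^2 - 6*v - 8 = (v + 4)*(v^2 - v - 2) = (v + 1)*(v + 4)*(v - 2)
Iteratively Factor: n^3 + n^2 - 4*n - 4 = (n - 2)*(n^2 + 3*n + 2) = (n - 2)*(n + 2)*(n + 1)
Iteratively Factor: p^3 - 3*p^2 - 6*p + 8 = (p + 2)*(p^2 - 5*p + 4) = (p - 4)*(p + 2)*(p - 1)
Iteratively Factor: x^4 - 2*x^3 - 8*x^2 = (x)*(x^3 - 2*x^2 - 8*x) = x*(x - 4)*(x^2 + 2*x) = x^2*(x - 4)*(x + 2)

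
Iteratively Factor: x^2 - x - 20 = (x - 5)*(x + 4)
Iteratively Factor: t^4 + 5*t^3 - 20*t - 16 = (t + 4)*(t^3 + t^2 - 4*t - 4) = (t - 2)*(t + 4)*(t^2 + 3*t + 2) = (t - 2)*(t + 1)*(t + 4)*(t + 2)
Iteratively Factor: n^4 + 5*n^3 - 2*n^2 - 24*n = (n)*(n^3 + 5*n^2 - 2*n - 24) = n*(n + 3)*(n^2 + 2*n - 8) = n*(n - 2)*(n + 3)*(n + 4)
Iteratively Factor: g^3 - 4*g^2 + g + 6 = (g - 3)*(g^2 - g - 2) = (g - 3)*(g + 1)*(g - 2)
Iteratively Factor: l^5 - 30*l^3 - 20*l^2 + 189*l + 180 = (l + 1)*(l^4 - l^3 - 29*l^2 + 9*l + 180) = (l + 1)*(l + 3)*(l^3 - 4*l^2 - 17*l + 60) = (l + 1)*(l + 3)*(l + 4)*(l^2 - 8*l + 15) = (l - 5)*(l + 1)*(l + 3)*(l + 4)*(l - 3)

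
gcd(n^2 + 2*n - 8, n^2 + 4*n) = n + 4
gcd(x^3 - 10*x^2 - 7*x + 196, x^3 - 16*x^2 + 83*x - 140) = x - 7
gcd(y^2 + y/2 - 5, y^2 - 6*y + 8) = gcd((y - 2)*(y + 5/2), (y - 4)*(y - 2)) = y - 2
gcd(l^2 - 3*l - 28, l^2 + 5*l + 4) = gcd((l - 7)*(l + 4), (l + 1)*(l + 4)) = l + 4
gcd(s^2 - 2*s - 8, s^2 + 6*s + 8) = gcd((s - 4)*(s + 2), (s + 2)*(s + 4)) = s + 2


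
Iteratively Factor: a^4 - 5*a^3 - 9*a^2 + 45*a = (a - 3)*(a^3 - 2*a^2 - 15*a) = (a - 5)*(a - 3)*(a^2 + 3*a) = (a - 5)*(a - 3)*(a + 3)*(a)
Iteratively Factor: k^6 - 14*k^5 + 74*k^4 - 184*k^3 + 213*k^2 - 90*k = (k - 2)*(k^5 - 12*k^4 + 50*k^3 - 84*k^2 + 45*k) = k*(k - 2)*(k^4 - 12*k^3 + 50*k^2 - 84*k + 45) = k*(k - 3)*(k - 2)*(k^3 - 9*k^2 + 23*k - 15) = k*(k - 3)*(k - 2)*(k - 1)*(k^2 - 8*k + 15) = k*(k - 3)^2*(k - 2)*(k - 1)*(k - 5)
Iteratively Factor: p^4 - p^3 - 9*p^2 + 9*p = (p)*(p^3 - p^2 - 9*p + 9) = p*(p + 3)*(p^2 - 4*p + 3) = p*(p - 1)*(p + 3)*(p - 3)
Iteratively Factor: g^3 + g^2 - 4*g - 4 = (g + 1)*(g^2 - 4) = (g - 2)*(g + 1)*(g + 2)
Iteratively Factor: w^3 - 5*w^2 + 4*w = (w - 1)*(w^2 - 4*w) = (w - 4)*(w - 1)*(w)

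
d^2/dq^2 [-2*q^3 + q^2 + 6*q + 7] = 2 - 12*q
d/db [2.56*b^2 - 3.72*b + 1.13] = 5.12*b - 3.72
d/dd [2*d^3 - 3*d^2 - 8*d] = 6*d^2 - 6*d - 8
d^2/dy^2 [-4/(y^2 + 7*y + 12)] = 8*(y^2 + 7*y - (2*y + 7)^2 + 12)/(y^2 + 7*y + 12)^3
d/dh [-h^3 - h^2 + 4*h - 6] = -3*h^2 - 2*h + 4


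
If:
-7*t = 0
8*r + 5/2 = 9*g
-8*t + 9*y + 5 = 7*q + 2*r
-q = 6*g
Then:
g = -12*y/53 - 15/106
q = 72*y/53 + 45/53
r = -27*y/106 - 25/53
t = 0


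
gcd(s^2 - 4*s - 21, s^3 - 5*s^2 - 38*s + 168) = s - 7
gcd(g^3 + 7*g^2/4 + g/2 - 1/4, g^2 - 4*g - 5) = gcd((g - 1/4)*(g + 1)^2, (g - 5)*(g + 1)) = g + 1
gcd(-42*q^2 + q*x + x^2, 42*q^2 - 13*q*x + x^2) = -6*q + x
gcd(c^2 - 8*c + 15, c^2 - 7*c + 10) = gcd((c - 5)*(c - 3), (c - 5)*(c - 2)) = c - 5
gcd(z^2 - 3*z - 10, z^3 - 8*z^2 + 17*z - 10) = z - 5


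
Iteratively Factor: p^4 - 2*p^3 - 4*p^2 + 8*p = (p - 2)*(p^3 - 4*p) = (p - 2)*(p + 2)*(p^2 - 2*p) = (p - 2)^2*(p + 2)*(p)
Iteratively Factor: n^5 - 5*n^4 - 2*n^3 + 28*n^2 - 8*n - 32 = (n + 1)*(n^4 - 6*n^3 + 4*n^2 + 24*n - 32) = (n + 1)*(n + 2)*(n^3 - 8*n^2 + 20*n - 16) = (n - 2)*(n + 1)*(n + 2)*(n^2 - 6*n + 8) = (n - 2)^2*(n + 1)*(n + 2)*(n - 4)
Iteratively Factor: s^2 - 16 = (s - 4)*(s + 4)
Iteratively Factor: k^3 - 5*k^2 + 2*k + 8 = (k - 2)*(k^2 - 3*k - 4) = (k - 2)*(k + 1)*(k - 4)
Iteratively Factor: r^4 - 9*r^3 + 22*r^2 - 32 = (r - 2)*(r^3 - 7*r^2 + 8*r + 16) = (r - 4)*(r - 2)*(r^2 - 3*r - 4) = (r - 4)^2*(r - 2)*(r + 1)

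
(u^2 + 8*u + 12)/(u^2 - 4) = (u + 6)/(u - 2)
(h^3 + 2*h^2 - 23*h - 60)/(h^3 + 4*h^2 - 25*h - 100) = (h + 3)/(h + 5)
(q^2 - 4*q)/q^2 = (q - 4)/q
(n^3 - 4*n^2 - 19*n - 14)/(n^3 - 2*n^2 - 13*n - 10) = (n - 7)/(n - 5)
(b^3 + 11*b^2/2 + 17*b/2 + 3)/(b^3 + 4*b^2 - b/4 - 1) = 2*(b^2 + 5*b + 6)/(2*b^2 + 7*b - 4)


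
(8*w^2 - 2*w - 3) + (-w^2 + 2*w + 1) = 7*w^2 - 2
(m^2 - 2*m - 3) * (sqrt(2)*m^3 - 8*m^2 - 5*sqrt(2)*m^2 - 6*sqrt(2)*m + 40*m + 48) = sqrt(2)*m^5 - 7*sqrt(2)*m^4 - 8*m^4 + sqrt(2)*m^3 + 56*m^3 - 8*m^2 + 27*sqrt(2)*m^2 - 216*m + 18*sqrt(2)*m - 144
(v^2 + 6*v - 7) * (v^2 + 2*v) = v^4 + 8*v^3 + 5*v^2 - 14*v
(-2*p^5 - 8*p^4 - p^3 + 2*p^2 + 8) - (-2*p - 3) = -2*p^5 - 8*p^4 - p^3 + 2*p^2 + 2*p + 11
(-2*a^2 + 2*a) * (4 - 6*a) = 12*a^3 - 20*a^2 + 8*a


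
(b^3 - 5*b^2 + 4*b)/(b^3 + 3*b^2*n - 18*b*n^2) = (b^2 - 5*b + 4)/(b^2 + 3*b*n - 18*n^2)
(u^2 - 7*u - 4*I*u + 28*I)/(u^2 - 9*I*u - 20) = (u - 7)/(u - 5*I)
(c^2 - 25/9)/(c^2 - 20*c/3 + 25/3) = (c + 5/3)/(c - 5)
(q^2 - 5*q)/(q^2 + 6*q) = (q - 5)/(q + 6)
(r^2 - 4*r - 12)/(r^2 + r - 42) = (r + 2)/(r + 7)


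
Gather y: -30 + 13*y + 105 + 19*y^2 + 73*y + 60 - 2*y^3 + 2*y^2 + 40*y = -2*y^3 + 21*y^2 + 126*y + 135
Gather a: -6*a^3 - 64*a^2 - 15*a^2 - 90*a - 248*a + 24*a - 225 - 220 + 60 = -6*a^3 - 79*a^2 - 314*a - 385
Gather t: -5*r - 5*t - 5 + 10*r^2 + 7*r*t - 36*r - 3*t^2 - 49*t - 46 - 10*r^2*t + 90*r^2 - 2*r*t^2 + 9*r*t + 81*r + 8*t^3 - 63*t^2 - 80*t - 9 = 100*r^2 + 40*r + 8*t^3 + t^2*(-2*r - 66) + t*(-10*r^2 + 16*r - 134) - 60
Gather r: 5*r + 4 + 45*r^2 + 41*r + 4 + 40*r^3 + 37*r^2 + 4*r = 40*r^3 + 82*r^2 + 50*r + 8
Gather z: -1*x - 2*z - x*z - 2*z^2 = -x - 2*z^2 + z*(-x - 2)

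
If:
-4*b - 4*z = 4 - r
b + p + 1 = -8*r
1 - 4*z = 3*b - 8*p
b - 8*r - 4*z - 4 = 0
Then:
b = -27/388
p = -241/388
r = -15/388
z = -1459/1552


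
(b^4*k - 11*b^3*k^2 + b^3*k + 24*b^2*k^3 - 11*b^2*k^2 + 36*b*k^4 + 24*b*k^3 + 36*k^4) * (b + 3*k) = b^5*k - 8*b^4*k^2 + b^4*k - 9*b^3*k^3 - 8*b^3*k^2 + 108*b^2*k^4 - 9*b^2*k^3 + 108*b*k^5 + 108*b*k^4 + 108*k^5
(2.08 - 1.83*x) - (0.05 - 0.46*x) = 2.03 - 1.37*x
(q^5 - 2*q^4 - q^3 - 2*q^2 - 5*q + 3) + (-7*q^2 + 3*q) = q^5 - 2*q^4 - q^3 - 9*q^2 - 2*q + 3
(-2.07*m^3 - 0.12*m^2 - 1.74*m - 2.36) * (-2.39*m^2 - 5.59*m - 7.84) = 4.9473*m^5 + 11.8581*m^4 + 21.0582*m^3 + 16.3078*m^2 + 26.834*m + 18.5024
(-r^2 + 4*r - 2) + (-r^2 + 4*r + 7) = -2*r^2 + 8*r + 5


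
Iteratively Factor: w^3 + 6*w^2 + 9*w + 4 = (w + 1)*(w^2 + 5*w + 4) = (w + 1)^2*(w + 4)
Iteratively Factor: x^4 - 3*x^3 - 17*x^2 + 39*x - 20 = (x - 5)*(x^3 + 2*x^2 - 7*x + 4) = (x - 5)*(x - 1)*(x^2 + 3*x - 4) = (x - 5)*(x - 1)*(x + 4)*(x - 1)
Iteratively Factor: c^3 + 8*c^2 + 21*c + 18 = (c + 3)*(c^2 + 5*c + 6) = (c + 2)*(c + 3)*(c + 3)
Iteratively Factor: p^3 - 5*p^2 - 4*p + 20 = (p + 2)*(p^2 - 7*p + 10) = (p - 2)*(p + 2)*(p - 5)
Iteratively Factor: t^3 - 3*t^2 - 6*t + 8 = (t + 2)*(t^2 - 5*t + 4) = (t - 1)*(t + 2)*(t - 4)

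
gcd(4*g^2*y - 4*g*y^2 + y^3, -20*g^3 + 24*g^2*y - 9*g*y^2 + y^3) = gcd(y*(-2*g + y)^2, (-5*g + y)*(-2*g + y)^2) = 4*g^2 - 4*g*y + y^2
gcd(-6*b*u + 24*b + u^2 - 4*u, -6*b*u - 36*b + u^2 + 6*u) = -6*b + u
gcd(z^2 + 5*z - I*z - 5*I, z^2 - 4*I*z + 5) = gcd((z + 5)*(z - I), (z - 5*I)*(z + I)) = 1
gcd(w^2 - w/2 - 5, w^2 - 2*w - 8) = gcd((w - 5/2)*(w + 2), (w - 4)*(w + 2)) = w + 2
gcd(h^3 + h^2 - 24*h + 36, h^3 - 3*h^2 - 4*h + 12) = h^2 - 5*h + 6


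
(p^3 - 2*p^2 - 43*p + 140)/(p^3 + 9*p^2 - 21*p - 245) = (p - 4)/(p + 7)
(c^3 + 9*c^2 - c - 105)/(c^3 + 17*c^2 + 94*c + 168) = (c^2 + 2*c - 15)/(c^2 + 10*c + 24)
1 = 1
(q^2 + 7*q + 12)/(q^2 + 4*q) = (q + 3)/q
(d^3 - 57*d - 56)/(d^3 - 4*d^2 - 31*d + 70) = (d^3 - 57*d - 56)/(d^3 - 4*d^2 - 31*d + 70)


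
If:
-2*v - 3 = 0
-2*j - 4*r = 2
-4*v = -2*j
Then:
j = -3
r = 1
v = -3/2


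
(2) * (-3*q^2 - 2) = -6*q^2 - 4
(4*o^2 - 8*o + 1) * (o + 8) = 4*o^3 + 24*o^2 - 63*o + 8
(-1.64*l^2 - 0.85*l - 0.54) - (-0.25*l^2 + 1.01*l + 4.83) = -1.39*l^2 - 1.86*l - 5.37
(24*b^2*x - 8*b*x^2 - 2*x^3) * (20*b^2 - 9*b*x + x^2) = 480*b^4*x - 376*b^3*x^2 + 56*b^2*x^3 + 10*b*x^4 - 2*x^5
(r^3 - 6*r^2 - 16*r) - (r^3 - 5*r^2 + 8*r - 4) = -r^2 - 24*r + 4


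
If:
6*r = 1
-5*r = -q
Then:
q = 5/6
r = 1/6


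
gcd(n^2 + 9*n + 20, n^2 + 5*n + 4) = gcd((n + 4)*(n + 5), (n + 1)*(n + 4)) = n + 4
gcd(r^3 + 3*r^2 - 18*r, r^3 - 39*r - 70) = 1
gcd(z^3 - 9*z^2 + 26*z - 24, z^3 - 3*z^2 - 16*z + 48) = z^2 - 7*z + 12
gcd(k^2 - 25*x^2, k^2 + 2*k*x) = 1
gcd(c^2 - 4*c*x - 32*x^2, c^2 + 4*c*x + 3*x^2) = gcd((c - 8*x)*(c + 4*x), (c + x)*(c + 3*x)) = 1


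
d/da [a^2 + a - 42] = 2*a + 1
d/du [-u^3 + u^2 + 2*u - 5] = -3*u^2 + 2*u + 2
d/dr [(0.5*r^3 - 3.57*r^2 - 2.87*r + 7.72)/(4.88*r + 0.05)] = (4.88*r^3 - 17.3466*r^2 - 0.356999999999999*r - 37.8171)/(23.8144*r^2 + 0.488*r + 0.0025)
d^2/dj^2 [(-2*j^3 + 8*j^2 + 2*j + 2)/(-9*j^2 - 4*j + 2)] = 4*(97*j^3 - 483*j^2 - 150*j - 58)/(729*j^6 + 972*j^5 - 54*j^4 - 368*j^3 + 12*j^2 + 48*j - 8)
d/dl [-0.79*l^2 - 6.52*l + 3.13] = -1.58*l - 6.52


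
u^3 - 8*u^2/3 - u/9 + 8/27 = (u - 8/3)*(u - 1/3)*(u + 1/3)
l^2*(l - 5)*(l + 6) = l^4 + l^3 - 30*l^2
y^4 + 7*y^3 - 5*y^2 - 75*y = y*(y - 3)*(y + 5)^2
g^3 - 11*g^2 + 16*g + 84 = (g - 7)*(g - 6)*(g + 2)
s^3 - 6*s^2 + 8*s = s*(s - 4)*(s - 2)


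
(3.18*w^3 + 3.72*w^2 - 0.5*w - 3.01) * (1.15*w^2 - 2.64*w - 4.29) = 3.657*w^5 - 4.1172*w^4 - 24.038*w^3 - 18.1003*w^2 + 10.0914*w + 12.9129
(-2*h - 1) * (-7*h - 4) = 14*h^2 + 15*h + 4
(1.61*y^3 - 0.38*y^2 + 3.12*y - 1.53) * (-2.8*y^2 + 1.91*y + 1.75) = -4.508*y^5 + 4.1391*y^4 - 6.6443*y^3 + 9.5782*y^2 + 2.5377*y - 2.6775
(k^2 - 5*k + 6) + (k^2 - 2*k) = 2*k^2 - 7*k + 6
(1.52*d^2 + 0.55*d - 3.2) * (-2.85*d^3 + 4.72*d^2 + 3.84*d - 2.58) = -4.332*d^5 + 5.6069*d^4 + 17.5528*d^3 - 16.9136*d^2 - 13.707*d + 8.256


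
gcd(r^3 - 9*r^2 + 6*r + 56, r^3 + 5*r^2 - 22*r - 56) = r^2 - 2*r - 8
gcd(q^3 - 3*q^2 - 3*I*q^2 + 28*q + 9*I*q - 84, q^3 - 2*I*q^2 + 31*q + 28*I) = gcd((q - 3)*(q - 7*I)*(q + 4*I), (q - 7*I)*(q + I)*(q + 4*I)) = q^2 - 3*I*q + 28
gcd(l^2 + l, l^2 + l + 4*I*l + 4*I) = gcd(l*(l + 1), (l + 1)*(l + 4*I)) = l + 1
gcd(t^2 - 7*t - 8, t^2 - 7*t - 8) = t^2 - 7*t - 8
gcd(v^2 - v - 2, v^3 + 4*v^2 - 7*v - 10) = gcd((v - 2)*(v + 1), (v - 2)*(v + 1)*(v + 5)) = v^2 - v - 2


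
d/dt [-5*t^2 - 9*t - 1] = -10*t - 9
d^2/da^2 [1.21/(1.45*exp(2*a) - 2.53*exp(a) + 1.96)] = ((3.0613 - 7.018*exp(a))*(1.45*exp(2*a) - 2.53*exp(a) + 1.96) + 1.21*(2.9*exp(a) - 2.53)*(5.8*exp(a) - 5.06)*exp(a))*exp(a)/(1.45*exp(2*a) - 2.53*exp(a) + 1.96)^3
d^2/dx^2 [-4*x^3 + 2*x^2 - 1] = 4 - 24*x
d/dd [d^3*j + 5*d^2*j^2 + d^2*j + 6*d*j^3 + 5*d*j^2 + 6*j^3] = j*(3*d^2 + 10*d*j + 2*d + 6*j^2 + 5*j)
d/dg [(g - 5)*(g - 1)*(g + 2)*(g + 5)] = 4*g^3 + 3*g^2 - 54*g - 25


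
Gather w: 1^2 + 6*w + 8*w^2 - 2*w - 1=8*w^2 + 4*w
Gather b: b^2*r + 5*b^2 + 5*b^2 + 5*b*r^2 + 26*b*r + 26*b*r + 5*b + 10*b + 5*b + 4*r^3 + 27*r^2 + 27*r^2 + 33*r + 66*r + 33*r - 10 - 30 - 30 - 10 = b^2*(r + 10) + b*(5*r^2 + 52*r + 20) + 4*r^3 + 54*r^2 + 132*r - 80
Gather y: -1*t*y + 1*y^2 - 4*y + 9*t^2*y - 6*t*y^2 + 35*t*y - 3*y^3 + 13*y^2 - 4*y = -3*y^3 + y^2*(14 - 6*t) + y*(9*t^2 + 34*t - 8)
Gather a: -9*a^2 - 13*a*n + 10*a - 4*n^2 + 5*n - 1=-9*a^2 + a*(10 - 13*n) - 4*n^2 + 5*n - 1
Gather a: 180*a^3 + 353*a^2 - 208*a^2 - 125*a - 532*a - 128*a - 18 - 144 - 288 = 180*a^3 + 145*a^2 - 785*a - 450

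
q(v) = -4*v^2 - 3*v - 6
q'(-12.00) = 93.00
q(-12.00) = -546.00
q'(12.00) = -99.00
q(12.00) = -618.00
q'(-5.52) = 41.16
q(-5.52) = -111.32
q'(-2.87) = 19.96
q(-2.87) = -30.34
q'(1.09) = -11.72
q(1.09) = -14.02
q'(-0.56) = 1.48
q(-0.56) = -5.57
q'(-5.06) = 37.48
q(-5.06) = -93.23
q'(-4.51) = 33.08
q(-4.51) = -73.83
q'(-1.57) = 9.56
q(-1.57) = -11.15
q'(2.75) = -25.00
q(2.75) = -44.50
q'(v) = -8*v - 3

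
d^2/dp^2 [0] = 0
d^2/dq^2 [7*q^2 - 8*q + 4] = 14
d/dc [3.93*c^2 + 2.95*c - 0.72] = 7.86*c + 2.95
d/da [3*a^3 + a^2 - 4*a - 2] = 9*a^2 + 2*a - 4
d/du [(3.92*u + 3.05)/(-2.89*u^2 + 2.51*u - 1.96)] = (11.3288*u^2 + 17.629*u - 15.3387)/(8.3521*u^4 - 14.5078*u^3 + 17.6289*u^2 - 9.8392*u + 3.8416)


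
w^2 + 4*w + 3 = (w + 1)*(w + 3)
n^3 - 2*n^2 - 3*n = n*(n - 3)*(n + 1)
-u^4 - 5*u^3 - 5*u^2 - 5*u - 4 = (u + 4)*(u - I)*(-I*u + 1)*(-I*u - I)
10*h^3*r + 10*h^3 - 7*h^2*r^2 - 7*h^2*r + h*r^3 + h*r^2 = (-5*h + r)*(-2*h + r)*(h*r + h)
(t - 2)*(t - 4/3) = t^2 - 10*t/3 + 8/3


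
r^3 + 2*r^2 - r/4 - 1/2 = (r - 1/2)*(r + 1/2)*(r + 2)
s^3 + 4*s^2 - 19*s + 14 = (s - 2)*(s - 1)*(s + 7)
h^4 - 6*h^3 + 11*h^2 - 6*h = h*(h - 3)*(h - 2)*(h - 1)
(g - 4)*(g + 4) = g^2 - 16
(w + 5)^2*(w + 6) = w^3 + 16*w^2 + 85*w + 150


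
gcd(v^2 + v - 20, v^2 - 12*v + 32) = v - 4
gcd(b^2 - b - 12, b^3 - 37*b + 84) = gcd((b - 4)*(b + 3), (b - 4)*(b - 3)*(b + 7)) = b - 4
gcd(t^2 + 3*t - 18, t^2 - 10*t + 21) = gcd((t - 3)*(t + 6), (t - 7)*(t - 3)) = t - 3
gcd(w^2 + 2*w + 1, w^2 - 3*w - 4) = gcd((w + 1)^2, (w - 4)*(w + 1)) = w + 1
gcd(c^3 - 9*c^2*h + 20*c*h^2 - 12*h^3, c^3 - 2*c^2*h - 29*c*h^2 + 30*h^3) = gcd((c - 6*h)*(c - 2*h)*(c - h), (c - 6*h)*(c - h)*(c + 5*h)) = c^2 - 7*c*h + 6*h^2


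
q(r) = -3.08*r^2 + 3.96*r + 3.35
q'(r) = 3.96 - 6.16*r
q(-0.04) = 3.19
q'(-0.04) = 4.21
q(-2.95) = -35.14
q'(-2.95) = 22.13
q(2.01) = -1.13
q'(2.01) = -8.42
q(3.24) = -16.15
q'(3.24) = -16.00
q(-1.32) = -7.24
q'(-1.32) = 12.09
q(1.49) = 2.41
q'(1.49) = -5.22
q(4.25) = -35.45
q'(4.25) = -22.22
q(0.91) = 4.40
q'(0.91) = -1.65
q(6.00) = -83.77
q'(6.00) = -33.00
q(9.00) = -210.49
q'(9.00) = -51.48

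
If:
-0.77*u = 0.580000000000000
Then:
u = -0.75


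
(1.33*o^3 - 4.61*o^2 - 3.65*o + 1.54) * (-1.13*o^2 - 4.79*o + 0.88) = -1.5029*o^5 - 1.1614*o^4 + 27.3768*o^3 + 11.6865*o^2 - 10.5886*o + 1.3552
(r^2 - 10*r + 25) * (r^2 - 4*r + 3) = r^4 - 14*r^3 + 68*r^2 - 130*r + 75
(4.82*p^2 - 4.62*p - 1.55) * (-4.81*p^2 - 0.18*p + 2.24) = -23.1842*p^4 + 21.3546*p^3 + 19.0839*p^2 - 10.0698*p - 3.472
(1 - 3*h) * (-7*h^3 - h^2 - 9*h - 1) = 21*h^4 - 4*h^3 + 26*h^2 - 6*h - 1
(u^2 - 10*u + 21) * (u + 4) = u^3 - 6*u^2 - 19*u + 84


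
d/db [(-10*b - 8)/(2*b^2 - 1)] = 2*(10*b^2 + 16*b + 5)/(4*b^4 - 4*b^2 + 1)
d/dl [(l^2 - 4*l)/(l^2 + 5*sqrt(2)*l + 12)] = (-l*(l - 4)*(2*l + 5*sqrt(2)) + 2*(l - 2)*(l^2 + 5*sqrt(2)*l + 12))/(l^2 + 5*sqrt(2)*l + 12)^2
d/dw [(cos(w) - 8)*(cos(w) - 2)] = 2*(5 - cos(w))*sin(w)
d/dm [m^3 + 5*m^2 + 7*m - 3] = 3*m^2 + 10*m + 7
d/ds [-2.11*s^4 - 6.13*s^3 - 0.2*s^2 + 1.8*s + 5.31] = -8.44*s^3 - 18.39*s^2 - 0.4*s + 1.8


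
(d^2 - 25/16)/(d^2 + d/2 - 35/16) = (4*d + 5)/(4*d + 7)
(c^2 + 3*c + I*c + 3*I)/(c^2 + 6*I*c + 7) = (c^2 + c*(3 + I) + 3*I)/(c^2 + 6*I*c + 7)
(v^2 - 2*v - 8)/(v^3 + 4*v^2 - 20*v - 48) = 1/(v + 6)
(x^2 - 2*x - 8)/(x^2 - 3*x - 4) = (x + 2)/(x + 1)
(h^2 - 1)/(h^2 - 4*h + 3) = (h + 1)/(h - 3)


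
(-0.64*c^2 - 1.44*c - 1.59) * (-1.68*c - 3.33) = 1.0752*c^3 + 4.5504*c^2 + 7.4664*c + 5.2947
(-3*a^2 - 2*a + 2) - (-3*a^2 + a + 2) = -3*a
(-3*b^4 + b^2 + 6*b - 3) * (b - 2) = -3*b^5 + 6*b^4 + b^3 + 4*b^2 - 15*b + 6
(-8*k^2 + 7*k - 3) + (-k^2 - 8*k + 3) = -9*k^2 - k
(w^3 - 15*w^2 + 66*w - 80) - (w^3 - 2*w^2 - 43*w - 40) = -13*w^2 + 109*w - 40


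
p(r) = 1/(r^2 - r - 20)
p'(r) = (1 - 2*r)/(r^2 - r - 20)^2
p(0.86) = -0.05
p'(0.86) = -0.00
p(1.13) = -0.05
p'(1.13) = -0.00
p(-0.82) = -0.05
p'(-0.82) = 0.01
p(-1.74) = -0.07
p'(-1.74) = 0.02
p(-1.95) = -0.07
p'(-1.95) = 0.02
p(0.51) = -0.05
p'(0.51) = -0.00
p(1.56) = -0.05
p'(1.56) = -0.01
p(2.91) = -0.07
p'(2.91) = -0.02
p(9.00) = 0.02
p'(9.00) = -0.00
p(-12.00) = 0.01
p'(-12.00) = 0.00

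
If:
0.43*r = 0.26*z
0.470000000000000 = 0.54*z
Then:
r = 0.53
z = 0.87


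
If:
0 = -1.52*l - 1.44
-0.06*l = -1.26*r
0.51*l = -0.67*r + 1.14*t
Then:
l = -0.95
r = -0.05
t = -0.45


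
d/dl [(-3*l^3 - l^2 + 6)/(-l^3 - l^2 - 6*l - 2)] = 2*(l^4 + 18*l^3 + 21*l^2 + 8*l + 18)/(l^6 + 2*l^5 + 13*l^4 + 16*l^3 + 40*l^2 + 24*l + 4)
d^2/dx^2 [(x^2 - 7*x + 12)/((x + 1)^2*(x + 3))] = 2*(x^4 - 23*x^3 - 9*x^2 + 339*x + 564)/(x^7 + 13*x^6 + 69*x^5 + 193*x^4 + 307*x^3 + 279*x^2 + 135*x + 27)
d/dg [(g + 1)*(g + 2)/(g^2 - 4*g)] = (-7*g^2 - 4*g + 8)/(g^2*(g^2 - 8*g + 16))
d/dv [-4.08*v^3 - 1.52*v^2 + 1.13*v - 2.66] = -12.24*v^2 - 3.04*v + 1.13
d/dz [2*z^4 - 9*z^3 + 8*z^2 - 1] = z*(8*z^2 - 27*z + 16)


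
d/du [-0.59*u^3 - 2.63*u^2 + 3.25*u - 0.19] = -1.77*u^2 - 5.26*u + 3.25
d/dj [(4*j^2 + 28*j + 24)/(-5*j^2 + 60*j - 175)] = 4*(19*j^2 - 58*j - 317)/(5*(j^4 - 24*j^3 + 214*j^2 - 840*j + 1225))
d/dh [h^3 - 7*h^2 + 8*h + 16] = 3*h^2 - 14*h + 8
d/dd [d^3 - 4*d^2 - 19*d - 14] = 3*d^2 - 8*d - 19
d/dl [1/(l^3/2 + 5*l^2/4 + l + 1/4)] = 8*(-3*l^2 - 5*l - 2)/(2*l^3 + 5*l^2 + 4*l + 1)^2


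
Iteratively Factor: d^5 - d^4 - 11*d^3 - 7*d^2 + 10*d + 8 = (d - 1)*(d^4 - 11*d^2 - 18*d - 8) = (d - 4)*(d - 1)*(d^3 + 4*d^2 + 5*d + 2) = (d - 4)*(d - 1)*(d + 1)*(d^2 + 3*d + 2) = (d - 4)*(d - 1)*(d + 1)*(d + 2)*(d + 1)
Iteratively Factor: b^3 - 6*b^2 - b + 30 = (b + 2)*(b^2 - 8*b + 15) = (b - 5)*(b + 2)*(b - 3)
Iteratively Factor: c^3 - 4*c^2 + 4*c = (c - 2)*(c^2 - 2*c) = c*(c - 2)*(c - 2)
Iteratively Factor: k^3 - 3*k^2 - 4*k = (k)*(k^2 - 3*k - 4) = k*(k - 4)*(k + 1)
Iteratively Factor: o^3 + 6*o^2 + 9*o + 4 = (o + 1)*(o^2 + 5*o + 4) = (o + 1)*(o + 4)*(o + 1)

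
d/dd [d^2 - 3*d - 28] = 2*d - 3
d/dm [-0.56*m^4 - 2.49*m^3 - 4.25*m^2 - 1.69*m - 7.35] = -2.24*m^3 - 7.47*m^2 - 8.5*m - 1.69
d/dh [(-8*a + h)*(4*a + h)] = -4*a + 2*h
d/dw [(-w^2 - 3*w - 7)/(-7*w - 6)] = (7*w^2 + 12*w - 31)/(49*w^2 + 84*w + 36)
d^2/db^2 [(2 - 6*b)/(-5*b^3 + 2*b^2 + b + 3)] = 4*(-(3*b - 1)*(-15*b^2 + 4*b + 1)^2 + (-45*b^2 + 12*b - (3*b - 1)*(15*b - 2) + 3)*(-5*b^3 + 2*b^2 + b + 3))/(-5*b^3 + 2*b^2 + b + 3)^3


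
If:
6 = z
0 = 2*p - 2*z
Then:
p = 6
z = 6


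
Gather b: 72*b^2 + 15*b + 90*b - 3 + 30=72*b^2 + 105*b + 27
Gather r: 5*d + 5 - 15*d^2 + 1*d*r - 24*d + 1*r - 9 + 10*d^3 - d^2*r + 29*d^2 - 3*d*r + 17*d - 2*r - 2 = 10*d^3 + 14*d^2 - 2*d + r*(-d^2 - 2*d - 1) - 6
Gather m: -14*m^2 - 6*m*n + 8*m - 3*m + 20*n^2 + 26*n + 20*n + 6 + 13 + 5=-14*m^2 + m*(5 - 6*n) + 20*n^2 + 46*n + 24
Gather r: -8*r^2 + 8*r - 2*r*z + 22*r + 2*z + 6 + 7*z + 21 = -8*r^2 + r*(30 - 2*z) + 9*z + 27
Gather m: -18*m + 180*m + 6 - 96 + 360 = 162*m + 270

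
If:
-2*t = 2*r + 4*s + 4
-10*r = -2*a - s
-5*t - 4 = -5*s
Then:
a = -31*t/2 - 92/5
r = -3*t - 18/5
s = t + 4/5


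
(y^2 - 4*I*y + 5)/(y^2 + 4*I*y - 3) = (y - 5*I)/(y + 3*I)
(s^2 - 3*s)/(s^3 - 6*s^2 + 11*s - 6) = s/(s^2 - 3*s + 2)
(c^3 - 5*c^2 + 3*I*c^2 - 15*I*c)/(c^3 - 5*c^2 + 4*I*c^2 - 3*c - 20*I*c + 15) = c/(c + I)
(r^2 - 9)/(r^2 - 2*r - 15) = (r - 3)/(r - 5)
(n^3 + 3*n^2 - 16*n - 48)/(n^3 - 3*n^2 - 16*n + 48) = (n + 3)/(n - 3)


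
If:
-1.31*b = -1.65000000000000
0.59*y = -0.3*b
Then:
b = 1.26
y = -0.64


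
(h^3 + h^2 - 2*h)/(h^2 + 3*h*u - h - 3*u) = h*(h + 2)/(h + 3*u)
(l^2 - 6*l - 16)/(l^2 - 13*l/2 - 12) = 2*(l + 2)/(2*l + 3)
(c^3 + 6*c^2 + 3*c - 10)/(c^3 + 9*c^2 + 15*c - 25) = (c + 2)/(c + 5)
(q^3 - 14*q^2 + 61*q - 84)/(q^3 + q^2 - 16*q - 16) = (q^2 - 10*q + 21)/(q^2 + 5*q + 4)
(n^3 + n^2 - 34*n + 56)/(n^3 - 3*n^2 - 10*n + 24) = (n + 7)/(n + 3)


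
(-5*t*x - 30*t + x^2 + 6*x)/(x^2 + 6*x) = (-5*t + x)/x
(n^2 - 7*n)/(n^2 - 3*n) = (n - 7)/(n - 3)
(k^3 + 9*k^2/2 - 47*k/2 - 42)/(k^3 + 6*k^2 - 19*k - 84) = (k + 3/2)/(k + 3)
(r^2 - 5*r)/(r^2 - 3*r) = (r - 5)/(r - 3)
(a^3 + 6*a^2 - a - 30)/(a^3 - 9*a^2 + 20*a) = (a^3 + 6*a^2 - a - 30)/(a*(a^2 - 9*a + 20))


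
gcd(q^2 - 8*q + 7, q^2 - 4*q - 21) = q - 7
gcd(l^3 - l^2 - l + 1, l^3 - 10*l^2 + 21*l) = 1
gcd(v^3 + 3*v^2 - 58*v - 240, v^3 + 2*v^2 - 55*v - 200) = v^2 - 3*v - 40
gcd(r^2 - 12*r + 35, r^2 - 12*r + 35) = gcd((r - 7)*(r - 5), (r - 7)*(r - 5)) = r^2 - 12*r + 35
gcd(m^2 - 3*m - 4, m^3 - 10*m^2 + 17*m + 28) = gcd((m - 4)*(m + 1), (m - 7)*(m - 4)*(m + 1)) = m^2 - 3*m - 4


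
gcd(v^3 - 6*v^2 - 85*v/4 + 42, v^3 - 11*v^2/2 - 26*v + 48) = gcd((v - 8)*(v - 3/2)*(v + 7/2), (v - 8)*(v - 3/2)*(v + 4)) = v^2 - 19*v/2 + 12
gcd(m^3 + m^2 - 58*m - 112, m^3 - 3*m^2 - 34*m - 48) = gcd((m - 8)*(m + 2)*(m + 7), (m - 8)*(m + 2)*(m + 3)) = m^2 - 6*m - 16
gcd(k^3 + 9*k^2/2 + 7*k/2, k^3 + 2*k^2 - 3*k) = k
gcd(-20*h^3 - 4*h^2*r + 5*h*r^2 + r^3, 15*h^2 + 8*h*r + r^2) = 5*h + r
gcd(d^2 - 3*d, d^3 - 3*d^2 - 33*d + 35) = 1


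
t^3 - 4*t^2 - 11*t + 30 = (t - 5)*(t - 2)*(t + 3)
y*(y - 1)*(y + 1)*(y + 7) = y^4 + 7*y^3 - y^2 - 7*y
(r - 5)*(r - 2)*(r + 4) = r^3 - 3*r^2 - 18*r + 40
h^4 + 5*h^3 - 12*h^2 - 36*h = h*(h - 3)*(h + 2)*(h + 6)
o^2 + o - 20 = (o - 4)*(o + 5)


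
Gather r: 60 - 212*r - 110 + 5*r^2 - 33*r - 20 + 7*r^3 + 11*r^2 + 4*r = 7*r^3 + 16*r^2 - 241*r - 70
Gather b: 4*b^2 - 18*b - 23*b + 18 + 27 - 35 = 4*b^2 - 41*b + 10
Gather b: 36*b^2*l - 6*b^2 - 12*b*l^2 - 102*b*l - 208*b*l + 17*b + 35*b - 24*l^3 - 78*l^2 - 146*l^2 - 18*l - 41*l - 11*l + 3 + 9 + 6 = b^2*(36*l - 6) + b*(-12*l^2 - 310*l + 52) - 24*l^3 - 224*l^2 - 70*l + 18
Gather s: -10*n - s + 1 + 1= -10*n - s + 2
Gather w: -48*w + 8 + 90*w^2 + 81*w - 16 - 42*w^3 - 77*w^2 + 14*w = -42*w^3 + 13*w^2 + 47*w - 8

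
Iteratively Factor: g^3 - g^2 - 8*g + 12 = (g - 2)*(g^2 + g - 6) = (g - 2)^2*(g + 3)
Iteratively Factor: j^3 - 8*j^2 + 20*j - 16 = (j - 4)*(j^2 - 4*j + 4) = (j - 4)*(j - 2)*(j - 2)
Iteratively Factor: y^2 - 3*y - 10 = (y - 5)*(y + 2)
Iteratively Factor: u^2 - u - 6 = (u + 2)*(u - 3)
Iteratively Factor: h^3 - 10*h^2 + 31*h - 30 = (h - 5)*(h^2 - 5*h + 6) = (h - 5)*(h - 3)*(h - 2)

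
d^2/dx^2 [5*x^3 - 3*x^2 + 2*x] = 30*x - 6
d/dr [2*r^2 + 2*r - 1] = 4*r + 2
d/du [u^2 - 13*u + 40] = 2*u - 13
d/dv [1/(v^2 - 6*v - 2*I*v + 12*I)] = 2*(-v + 3 + I)/(v^2 - 6*v - 2*I*v + 12*I)^2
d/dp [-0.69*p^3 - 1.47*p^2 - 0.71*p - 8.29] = -2.07*p^2 - 2.94*p - 0.71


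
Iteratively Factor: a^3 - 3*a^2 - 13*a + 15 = (a - 1)*(a^2 - 2*a - 15) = (a - 1)*(a + 3)*(a - 5)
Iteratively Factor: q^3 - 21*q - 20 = (q + 1)*(q^2 - q - 20) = (q + 1)*(q + 4)*(q - 5)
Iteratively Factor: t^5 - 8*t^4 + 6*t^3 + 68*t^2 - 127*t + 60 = (t + 3)*(t^4 - 11*t^3 + 39*t^2 - 49*t + 20) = (t - 1)*(t + 3)*(t^3 - 10*t^2 + 29*t - 20) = (t - 1)^2*(t + 3)*(t^2 - 9*t + 20) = (t - 4)*(t - 1)^2*(t + 3)*(t - 5)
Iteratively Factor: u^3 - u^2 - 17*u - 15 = (u + 3)*(u^2 - 4*u - 5) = (u - 5)*(u + 3)*(u + 1)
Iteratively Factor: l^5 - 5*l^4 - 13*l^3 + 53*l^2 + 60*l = (l + 3)*(l^4 - 8*l^3 + 11*l^2 + 20*l) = (l - 5)*(l + 3)*(l^3 - 3*l^2 - 4*l) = (l - 5)*(l - 4)*(l + 3)*(l^2 + l) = l*(l - 5)*(l - 4)*(l + 3)*(l + 1)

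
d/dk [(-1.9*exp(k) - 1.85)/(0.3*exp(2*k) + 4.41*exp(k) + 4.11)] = (0.57*exp(2*k) + 1.11*exp(k) + 0.3495)*exp(k)/(0.09*exp(4*k) + 2.646*exp(3*k) + 21.9141*exp(2*k) + 36.2502*exp(k) + 16.8921)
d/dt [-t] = -1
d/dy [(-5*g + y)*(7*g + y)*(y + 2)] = -35*g^2 + 4*g*y + 4*g + 3*y^2 + 4*y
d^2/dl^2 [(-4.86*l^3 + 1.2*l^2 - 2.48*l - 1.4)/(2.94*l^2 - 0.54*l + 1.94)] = (5.6843418860808e-14*l^4 + 13.542624*l^3 - 83.124144*l^2 - 11.541168*l + 18.990144)/(25.412184*l^6 - 14.002632*l^5 + 52.877664*l^4 - 18.637128*l^3 + 34.892064*l^2 - 6.097032*l + 7.301384)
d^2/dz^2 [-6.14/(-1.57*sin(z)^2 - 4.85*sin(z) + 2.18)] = (-60.537944*sin(z)^4 - 140.25909*sin(z)^3 - 137.68029*sin(z)^2 + 215.59996*sin(z) + 330.885828)/(1.57*sin(z)^2 + 4.85*sin(z) - 2.18)^3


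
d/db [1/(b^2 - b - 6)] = (1 - 2*b)/(-b^2 + b + 6)^2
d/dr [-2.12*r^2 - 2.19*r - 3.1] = -4.24*r - 2.19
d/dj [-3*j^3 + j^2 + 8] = j*(2 - 9*j)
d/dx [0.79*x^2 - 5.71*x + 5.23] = 1.58*x - 5.71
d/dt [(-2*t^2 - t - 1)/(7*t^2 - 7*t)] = (3*t^2 + 2*t - 1)/(7*t^2*(t^2 - 2*t + 1))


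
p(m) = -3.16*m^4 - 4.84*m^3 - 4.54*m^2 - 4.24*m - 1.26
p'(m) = -12.64*m^3 - 14.52*m^2 - 9.08*m - 4.24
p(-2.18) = -34.82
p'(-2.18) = 77.50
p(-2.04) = -25.14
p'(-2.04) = 61.17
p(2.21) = -160.43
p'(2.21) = -231.66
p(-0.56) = 0.23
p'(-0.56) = -1.49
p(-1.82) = -14.07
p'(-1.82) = 40.39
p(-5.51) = -2218.76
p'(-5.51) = 1719.43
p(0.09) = -1.68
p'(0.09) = -5.18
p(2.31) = -184.92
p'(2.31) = -258.50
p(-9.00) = -17535.24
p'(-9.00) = 8115.92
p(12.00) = -74595.18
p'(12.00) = -24046.00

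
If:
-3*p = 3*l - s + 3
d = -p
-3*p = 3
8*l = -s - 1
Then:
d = 1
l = -1/11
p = -1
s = -3/11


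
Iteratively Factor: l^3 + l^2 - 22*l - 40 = (l + 4)*(l^2 - 3*l - 10) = (l + 2)*(l + 4)*(l - 5)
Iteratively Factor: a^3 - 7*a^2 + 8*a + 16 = (a + 1)*(a^2 - 8*a + 16) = (a - 4)*(a + 1)*(a - 4)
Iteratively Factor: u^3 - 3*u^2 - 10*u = (u)*(u^2 - 3*u - 10) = u*(u - 5)*(u + 2)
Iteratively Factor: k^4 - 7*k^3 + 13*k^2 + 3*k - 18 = (k - 3)*(k^3 - 4*k^2 + k + 6) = (k - 3)*(k - 2)*(k^2 - 2*k - 3) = (k - 3)*(k - 2)*(k + 1)*(k - 3)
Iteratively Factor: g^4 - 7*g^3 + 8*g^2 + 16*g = (g - 4)*(g^3 - 3*g^2 - 4*g) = (g - 4)^2*(g^2 + g) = (g - 4)^2*(g + 1)*(g)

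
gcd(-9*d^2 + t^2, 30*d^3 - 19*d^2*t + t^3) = -3*d + t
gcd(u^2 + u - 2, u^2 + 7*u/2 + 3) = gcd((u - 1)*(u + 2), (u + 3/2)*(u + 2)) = u + 2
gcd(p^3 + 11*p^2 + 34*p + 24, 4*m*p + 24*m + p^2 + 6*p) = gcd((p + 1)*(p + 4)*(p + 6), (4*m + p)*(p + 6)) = p + 6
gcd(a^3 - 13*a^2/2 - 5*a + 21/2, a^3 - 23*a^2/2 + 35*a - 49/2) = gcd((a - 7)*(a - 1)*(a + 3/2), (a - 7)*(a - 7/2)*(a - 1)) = a^2 - 8*a + 7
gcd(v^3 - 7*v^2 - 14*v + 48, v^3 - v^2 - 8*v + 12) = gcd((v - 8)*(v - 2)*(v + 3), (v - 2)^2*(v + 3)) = v^2 + v - 6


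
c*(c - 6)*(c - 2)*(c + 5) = c^4 - 3*c^3 - 28*c^2 + 60*c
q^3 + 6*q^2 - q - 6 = (q - 1)*(q + 1)*(q + 6)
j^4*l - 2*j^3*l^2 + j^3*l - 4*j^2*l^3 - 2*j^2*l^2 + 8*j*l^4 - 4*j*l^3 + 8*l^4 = (j - 2*l)^2*(j + 2*l)*(j*l + l)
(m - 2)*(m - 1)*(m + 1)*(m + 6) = m^4 + 4*m^3 - 13*m^2 - 4*m + 12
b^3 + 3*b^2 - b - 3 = (b - 1)*(b + 1)*(b + 3)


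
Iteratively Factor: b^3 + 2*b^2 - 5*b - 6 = (b + 1)*(b^2 + b - 6) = (b - 2)*(b + 1)*(b + 3)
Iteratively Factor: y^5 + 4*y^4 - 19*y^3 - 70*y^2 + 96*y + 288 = (y - 3)*(y^4 + 7*y^3 + 2*y^2 - 64*y - 96) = (y - 3)*(y + 4)*(y^3 + 3*y^2 - 10*y - 24) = (y - 3)*(y + 2)*(y + 4)*(y^2 + y - 12) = (y - 3)^2*(y + 2)*(y + 4)*(y + 4)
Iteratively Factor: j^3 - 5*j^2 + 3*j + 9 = (j - 3)*(j^2 - 2*j - 3) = (j - 3)^2*(j + 1)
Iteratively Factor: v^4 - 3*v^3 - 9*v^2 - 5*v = (v - 5)*(v^3 + 2*v^2 + v) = (v - 5)*(v + 1)*(v^2 + v) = (v - 5)*(v + 1)^2*(v)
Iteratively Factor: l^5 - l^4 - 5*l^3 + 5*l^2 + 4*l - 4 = (l - 1)*(l^4 - 5*l^2 + 4) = (l - 2)*(l - 1)*(l^3 + 2*l^2 - l - 2) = (l - 2)*(l - 1)^2*(l^2 + 3*l + 2) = (l - 2)*(l - 1)^2*(l + 2)*(l + 1)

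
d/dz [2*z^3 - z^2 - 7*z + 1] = 6*z^2 - 2*z - 7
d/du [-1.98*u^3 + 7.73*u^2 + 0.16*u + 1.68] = -5.94*u^2 + 15.46*u + 0.16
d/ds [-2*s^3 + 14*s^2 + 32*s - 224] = -6*s^2 + 28*s + 32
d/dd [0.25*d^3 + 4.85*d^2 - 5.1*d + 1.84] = 0.75*d^2 + 9.7*d - 5.1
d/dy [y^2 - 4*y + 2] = 2*y - 4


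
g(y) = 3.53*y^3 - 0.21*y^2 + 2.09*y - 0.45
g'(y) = 10.59*y^2 - 0.42*y + 2.09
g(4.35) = 295.23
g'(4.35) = 200.65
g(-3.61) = -176.80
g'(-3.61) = 141.62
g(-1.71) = -22.29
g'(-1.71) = 33.77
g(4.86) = 409.96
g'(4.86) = 250.18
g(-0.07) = -0.60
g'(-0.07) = 2.17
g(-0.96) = -5.77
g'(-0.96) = 12.25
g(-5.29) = -539.95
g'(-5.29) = 300.66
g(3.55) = 162.25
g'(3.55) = 134.06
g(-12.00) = -6155.61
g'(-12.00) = 1532.09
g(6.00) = 767.01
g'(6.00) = 380.81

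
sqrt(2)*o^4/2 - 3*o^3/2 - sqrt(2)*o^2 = o^2*(o - 2*sqrt(2))*(sqrt(2)*o/2 + 1/2)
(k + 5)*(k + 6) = k^2 + 11*k + 30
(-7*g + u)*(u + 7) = -7*g*u - 49*g + u^2 + 7*u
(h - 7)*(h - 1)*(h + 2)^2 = h^4 - 4*h^3 - 21*h^2 - 4*h + 28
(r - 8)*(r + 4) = r^2 - 4*r - 32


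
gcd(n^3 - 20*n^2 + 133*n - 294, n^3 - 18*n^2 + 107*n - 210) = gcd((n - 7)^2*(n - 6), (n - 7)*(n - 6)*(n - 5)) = n^2 - 13*n + 42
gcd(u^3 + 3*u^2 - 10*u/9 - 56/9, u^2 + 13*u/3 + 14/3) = u^2 + 13*u/3 + 14/3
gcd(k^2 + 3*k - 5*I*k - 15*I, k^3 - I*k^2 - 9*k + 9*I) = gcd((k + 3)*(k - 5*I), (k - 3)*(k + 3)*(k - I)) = k + 3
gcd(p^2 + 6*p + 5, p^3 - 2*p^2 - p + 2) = p + 1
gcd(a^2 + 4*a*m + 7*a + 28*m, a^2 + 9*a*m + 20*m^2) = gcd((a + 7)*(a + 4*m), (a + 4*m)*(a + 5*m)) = a + 4*m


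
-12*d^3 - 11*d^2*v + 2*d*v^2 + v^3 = (-3*d + v)*(d + v)*(4*d + v)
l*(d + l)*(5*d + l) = 5*d^2*l + 6*d*l^2 + l^3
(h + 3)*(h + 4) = h^2 + 7*h + 12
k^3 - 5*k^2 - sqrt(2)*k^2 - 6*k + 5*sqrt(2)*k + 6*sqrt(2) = (k - 6)*(k + 1)*(k - sqrt(2))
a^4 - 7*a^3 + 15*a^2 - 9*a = a*(a - 3)^2*(a - 1)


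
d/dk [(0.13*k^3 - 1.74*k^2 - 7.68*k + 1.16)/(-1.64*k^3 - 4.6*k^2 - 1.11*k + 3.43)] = (1.11022302462516e-16*k^5 - 3.4516*k^4 - 25.479*k^3 - 26.3517*k^2 - 1.2644*k - 25.0548)/(2.6896*k^6 + 15.088*k^5 + 24.8008*k^4 - 1.0384*k^3 - 30.3239*k^2 - 7.6146*k + 11.7649)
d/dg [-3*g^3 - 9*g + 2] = -9*g^2 - 9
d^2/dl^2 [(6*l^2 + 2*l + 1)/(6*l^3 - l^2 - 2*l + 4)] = 2*(216*l^6 + 216*l^5 + 396*l^4 - 1042*l^3 - 249*l^2 - 42*l + 120)/(216*l^9 - 108*l^8 - 198*l^7 + 503*l^6 - 78*l^5 - 288*l^4 + 328*l^3 - 96*l + 64)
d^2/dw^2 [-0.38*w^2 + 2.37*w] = -0.760000000000000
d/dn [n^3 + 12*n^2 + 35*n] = 3*n^2 + 24*n + 35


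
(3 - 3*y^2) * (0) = 0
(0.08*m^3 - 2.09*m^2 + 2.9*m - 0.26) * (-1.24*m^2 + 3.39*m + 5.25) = -0.0992*m^5 + 2.8628*m^4 - 10.2611*m^3 - 0.819100000000001*m^2 + 14.3436*m - 1.365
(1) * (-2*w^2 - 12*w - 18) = -2*w^2 - 12*w - 18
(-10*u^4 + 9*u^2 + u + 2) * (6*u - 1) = -60*u^5 + 10*u^4 + 54*u^3 - 3*u^2 + 11*u - 2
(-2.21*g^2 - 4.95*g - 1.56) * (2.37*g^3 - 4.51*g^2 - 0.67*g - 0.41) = -5.2377*g^5 - 1.7644*g^4 + 20.108*g^3 + 11.2582*g^2 + 3.0747*g + 0.6396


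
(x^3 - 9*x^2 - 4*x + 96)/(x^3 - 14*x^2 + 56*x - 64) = (x + 3)/(x - 2)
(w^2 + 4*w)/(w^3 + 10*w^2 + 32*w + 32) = w/(w^2 + 6*w + 8)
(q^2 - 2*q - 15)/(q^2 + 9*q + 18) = (q - 5)/(q + 6)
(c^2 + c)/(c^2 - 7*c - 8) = c/(c - 8)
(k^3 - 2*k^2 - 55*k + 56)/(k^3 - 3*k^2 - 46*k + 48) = (k + 7)/(k + 6)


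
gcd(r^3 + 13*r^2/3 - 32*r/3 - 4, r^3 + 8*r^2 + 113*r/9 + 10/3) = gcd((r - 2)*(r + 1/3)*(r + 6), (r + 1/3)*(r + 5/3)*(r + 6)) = r^2 + 19*r/3 + 2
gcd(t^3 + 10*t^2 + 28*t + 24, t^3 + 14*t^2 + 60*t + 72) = t^2 + 8*t + 12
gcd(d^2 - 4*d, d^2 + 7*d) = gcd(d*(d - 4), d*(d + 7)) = d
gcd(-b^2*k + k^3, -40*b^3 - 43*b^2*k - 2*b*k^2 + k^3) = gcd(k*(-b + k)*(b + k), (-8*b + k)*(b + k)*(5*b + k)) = b + k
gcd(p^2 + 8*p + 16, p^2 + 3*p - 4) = p + 4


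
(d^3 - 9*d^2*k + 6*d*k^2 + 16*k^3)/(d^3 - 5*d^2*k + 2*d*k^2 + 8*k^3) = (d - 8*k)/(d - 4*k)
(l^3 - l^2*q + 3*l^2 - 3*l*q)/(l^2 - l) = (l^2 - l*q + 3*l - 3*q)/(l - 1)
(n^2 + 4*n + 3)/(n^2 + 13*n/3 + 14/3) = 3*(n^2 + 4*n + 3)/(3*n^2 + 13*n + 14)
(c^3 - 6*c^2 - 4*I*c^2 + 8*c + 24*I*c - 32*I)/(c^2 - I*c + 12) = (c^2 - 6*c + 8)/(c + 3*I)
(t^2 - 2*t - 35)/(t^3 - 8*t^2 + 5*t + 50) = (t^2 - 2*t - 35)/(t^3 - 8*t^2 + 5*t + 50)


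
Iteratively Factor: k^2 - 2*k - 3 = (k + 1)*(k - 3)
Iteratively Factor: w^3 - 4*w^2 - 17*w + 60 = (w - 3)*(w^2 - w - 20) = (w - 5)*(w - 3)*(w + 4)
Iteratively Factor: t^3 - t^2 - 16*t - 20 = (t + 2)*(t^2 - 3*t - 10) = (t - 5)*(t + 2)*(t + 2)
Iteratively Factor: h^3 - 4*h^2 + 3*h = (h)*(h^2 - 4*h + 3) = h*(h - 1)*(h - 3)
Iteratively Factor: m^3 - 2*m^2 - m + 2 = (m + 1)*(m^2 - 3*m + 2) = (m - 2)*(m + 1)*(m - 1)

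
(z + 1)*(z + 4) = z^2 + 5*z + 4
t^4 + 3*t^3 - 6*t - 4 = (t + 1)*(t + 2)*(t - sqrt(2))*(t + sqrt(2))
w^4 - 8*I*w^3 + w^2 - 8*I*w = w*(w - 8*I)*(w - I)*(w + I)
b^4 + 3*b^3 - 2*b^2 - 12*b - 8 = (b - 2)*(b + 1)*(b + 2)^2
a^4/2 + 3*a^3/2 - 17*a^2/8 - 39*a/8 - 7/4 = (a/2 + 1/2)*(a - 2)*(a + 1/2)*(a + 7/2)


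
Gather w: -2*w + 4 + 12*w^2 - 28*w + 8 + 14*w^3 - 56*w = 14*w^3 + 12*w^2 - 86*w + 12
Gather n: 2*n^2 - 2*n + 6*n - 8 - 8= 2*n^2 + 4*n - 16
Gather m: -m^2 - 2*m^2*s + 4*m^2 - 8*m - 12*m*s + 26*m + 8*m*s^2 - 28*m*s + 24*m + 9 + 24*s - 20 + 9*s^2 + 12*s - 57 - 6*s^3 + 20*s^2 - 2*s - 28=m^2*(3 - 2*s) + m*(8*s^2 - 40*s + 42) - 6*s^3 + 29*s^2 + 34*s - 96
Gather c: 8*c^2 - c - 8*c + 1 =8*c^2 - 9*c + 1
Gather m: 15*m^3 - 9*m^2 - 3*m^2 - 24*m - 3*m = 15*m^3 - 12*m^2 - 27*m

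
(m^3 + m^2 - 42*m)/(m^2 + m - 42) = m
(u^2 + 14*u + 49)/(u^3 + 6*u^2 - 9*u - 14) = (u + 7)/(u^2 - u - 2)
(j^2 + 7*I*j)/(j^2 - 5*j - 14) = j*(j + 7*I)/(j^2 - 5*j - 14)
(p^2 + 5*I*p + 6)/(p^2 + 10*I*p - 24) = (p - I)/(p + 4*I)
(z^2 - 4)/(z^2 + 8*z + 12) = (z - 2)/(z + 6)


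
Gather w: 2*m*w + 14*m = 2*m*w + 14*m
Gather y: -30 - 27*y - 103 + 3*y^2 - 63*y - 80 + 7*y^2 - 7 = 10*y^2 - 90*y - 220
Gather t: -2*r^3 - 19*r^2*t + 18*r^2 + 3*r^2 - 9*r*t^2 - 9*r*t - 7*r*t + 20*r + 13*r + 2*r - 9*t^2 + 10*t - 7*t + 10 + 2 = -2*r^3 + 21*r^2 + 35*r + t^2*(-9*r - 9) + t*(-19*r^2 - 16*r + 3) + 12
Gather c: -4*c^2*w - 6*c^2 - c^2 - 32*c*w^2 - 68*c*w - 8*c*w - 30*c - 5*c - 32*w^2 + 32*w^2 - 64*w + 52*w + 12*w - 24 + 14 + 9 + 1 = c^2*(-4*w - 7) + c*(-32*w^2 - 76*w - 35)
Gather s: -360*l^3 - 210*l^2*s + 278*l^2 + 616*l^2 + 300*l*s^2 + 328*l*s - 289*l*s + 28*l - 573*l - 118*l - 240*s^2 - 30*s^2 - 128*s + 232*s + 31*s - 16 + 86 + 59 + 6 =-360*l^3 + 894*l^2 - 663*l + s^2*(300*l - 270) + s*(-210*l^2 + 39*l + 135) + 135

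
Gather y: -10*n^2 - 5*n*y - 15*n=-10*n^2 - 5*n*y - 15*n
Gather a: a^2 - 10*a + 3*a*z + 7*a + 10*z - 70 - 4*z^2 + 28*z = a^2 + a*(3*z - 3) - 4*z^2 + 38*z - 70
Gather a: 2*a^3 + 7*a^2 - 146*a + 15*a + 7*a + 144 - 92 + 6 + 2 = 2*a^3 + 7*a^2 - 124*a + 60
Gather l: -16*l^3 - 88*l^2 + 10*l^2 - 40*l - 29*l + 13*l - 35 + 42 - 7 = -16*l^3 - 78*l^2 - 56*l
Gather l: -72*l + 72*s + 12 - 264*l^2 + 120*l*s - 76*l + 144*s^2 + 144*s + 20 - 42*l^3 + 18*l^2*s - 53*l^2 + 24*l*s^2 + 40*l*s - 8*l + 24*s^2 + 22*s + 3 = -42*l^3 + l^2*(18*s - 317) + l*(24*s^2 + 160*s - 156) + 168*s^2 + 238*s + 35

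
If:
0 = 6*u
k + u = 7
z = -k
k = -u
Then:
No Solution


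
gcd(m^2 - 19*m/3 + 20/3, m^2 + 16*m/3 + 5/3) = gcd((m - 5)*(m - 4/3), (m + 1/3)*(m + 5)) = 1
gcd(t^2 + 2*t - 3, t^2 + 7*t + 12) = t + 3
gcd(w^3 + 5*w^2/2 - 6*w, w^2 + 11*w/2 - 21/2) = w - 3/2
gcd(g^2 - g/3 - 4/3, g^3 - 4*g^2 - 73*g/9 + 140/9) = g - 4/3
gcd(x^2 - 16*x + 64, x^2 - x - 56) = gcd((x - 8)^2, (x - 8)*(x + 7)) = x - 8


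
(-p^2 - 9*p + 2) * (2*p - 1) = -2*p^3 - 17*p^2 + 13*p - 2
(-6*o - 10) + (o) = -5*o - 10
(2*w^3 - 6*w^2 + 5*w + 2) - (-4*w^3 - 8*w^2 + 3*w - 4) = 6*w^3 + 2*w^2 + 2*w + 6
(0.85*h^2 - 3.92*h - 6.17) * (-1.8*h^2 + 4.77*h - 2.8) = -1.53*h^4 + 11.1105*h^3 - 9.9724*h^2 - 18.4549*h + 17.276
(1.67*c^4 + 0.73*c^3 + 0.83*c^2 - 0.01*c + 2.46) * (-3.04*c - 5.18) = -5.0768*c^5 - 10.8698*c^4 - 6.3046*c^3 - 4.269*c^2 - 7.4266*c - 12.7428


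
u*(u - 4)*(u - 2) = u^3 - 6*u^2 + 8*u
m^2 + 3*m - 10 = (m - 2)*(m + 5)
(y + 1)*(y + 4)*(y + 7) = y^3 + 12*y^2 + 39*y + 28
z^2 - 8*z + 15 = (z - 5)*(z - 3)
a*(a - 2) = a^2 - 2*a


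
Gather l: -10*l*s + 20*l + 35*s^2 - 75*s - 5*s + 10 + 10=l*(20 - 10*s) + 35*s^2 - 80*s + 20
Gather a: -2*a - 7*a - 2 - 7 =-9*a - 9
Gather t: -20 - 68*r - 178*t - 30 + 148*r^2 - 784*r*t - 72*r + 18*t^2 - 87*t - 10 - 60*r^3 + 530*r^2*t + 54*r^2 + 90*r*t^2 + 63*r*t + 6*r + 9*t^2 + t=-60*r^3 + 202*r^2 - 134*r + t^2*(90*r + 27) + t*(530*r^2 - 721*r - 264) - 60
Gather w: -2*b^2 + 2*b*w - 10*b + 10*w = -2*b^2 - 10*b + w*(2*b + 10)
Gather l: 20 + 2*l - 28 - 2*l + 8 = 0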